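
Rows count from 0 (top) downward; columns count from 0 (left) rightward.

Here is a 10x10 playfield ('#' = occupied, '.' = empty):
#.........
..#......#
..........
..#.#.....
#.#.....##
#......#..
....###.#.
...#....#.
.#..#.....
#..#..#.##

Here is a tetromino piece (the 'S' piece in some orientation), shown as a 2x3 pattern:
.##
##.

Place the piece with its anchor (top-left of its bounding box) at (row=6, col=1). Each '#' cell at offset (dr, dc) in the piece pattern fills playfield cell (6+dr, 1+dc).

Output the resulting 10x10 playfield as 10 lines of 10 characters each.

Fill (6+0,1+1) = (6,2)
Fill (6+0,1+2) = (6,3)
Fill (6+1,1+0) = (7,1)
Fill (6+1,1+1) = (7,2)

Answer: #.........
..#......#
..........
..#.#.....
#.#.....##
#......#..
..#####.#.
.###....#.
.#..#.....
#..#..#.##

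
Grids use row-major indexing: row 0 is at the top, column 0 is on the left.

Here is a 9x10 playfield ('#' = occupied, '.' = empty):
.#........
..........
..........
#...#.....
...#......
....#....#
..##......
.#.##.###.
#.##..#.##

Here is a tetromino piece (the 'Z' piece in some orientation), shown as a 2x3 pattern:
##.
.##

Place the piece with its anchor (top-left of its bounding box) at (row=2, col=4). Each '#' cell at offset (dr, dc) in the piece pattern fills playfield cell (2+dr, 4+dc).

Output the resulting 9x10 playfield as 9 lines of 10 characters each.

Fill (2+0,4+0) = (2,4)
Fill (2+0,4+1) = (2,5)
Fill (2+1,4+1) = (3,5)
Fill (2+1,4+2) = (3,6)

Answer: .#........
..........
....##....
#...###...
...#......
....#....#
..##......
.#.##.###.
#.##..#.##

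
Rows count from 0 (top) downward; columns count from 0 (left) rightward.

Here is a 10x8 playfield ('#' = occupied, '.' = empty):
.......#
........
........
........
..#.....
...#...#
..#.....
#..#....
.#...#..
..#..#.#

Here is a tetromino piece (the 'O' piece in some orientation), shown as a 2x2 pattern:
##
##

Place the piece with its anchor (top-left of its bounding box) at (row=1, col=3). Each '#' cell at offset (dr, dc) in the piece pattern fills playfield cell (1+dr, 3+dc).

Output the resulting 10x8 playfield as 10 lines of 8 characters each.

Fill (1+0,3+0) = (1,3)
Fill (1+0,3+1) = (1,4)
Fill (1+1,3+0) = (2,3)
Fill (1+1,3+1) = (2,4)

Answer: .......#
...##...
...##...
........
..#.....
...#...#
..#.....
#..#....
.#...#..
..#..#.#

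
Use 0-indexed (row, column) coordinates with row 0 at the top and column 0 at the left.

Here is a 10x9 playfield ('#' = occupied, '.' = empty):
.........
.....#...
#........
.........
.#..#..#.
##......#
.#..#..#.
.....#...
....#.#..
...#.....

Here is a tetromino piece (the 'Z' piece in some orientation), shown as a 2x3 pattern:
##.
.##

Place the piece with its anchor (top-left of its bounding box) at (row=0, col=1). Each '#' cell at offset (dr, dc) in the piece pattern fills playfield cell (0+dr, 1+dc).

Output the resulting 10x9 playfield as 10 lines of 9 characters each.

Answer: .##......
..##.#...
#........
.........
.#..#..#.
##......#
.#..#..#.
.....#...
....#.#..
...#.....

Derivation:
Fill (0+0,1+0) = (0,1)
Fill (0+0,1+1) = (0,2)
Fill (0+1,1+1) = (1,2)
Fill (0+1,1+2) = (1,3)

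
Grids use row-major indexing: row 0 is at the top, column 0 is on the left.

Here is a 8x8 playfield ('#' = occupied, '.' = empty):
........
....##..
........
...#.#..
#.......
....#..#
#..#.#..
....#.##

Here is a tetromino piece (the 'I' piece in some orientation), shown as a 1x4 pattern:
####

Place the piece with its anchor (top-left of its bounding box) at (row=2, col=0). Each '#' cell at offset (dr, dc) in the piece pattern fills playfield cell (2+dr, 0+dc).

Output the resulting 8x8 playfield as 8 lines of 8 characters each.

Fill (2+0,0+0) = (2,0)
Fill (2+0,0+1) = (2,1)
Fill (2+0,0+2) = (2,2)
Fill (2+0,0+3) = (2,3)

Answer: ........
....##..
####....
...#.#..
#.......
....#..#
#..#.#..
....#.##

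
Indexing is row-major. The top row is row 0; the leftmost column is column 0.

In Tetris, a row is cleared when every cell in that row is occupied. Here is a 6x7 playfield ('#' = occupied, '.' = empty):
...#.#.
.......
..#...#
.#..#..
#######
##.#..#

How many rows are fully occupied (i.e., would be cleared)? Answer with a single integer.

Answer: 1

Derivation:
Check each row:
  row 0: 5 empty cells -> not full
  row 1: 7 empty cells -> not full
  row 2: 5 empty cells -> not full
  row 3: 5 empty cells -> not full
  row 4: 0 empty cells -> FULL (clear)
  row 5: 3 empty cells -> not full
Total rows cleared: 1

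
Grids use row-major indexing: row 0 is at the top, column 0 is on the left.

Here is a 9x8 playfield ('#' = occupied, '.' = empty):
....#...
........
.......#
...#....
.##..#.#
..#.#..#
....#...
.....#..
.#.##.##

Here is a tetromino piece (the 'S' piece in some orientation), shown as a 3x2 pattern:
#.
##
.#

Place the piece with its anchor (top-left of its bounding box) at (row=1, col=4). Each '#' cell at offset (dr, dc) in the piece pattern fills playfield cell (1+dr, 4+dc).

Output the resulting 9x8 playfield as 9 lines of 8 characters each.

Answer: ....#...
....#...
....##.#
...#.#..
.##..#.#
..#.#..#
....#...
.....#..
.#.##.##

Derivation:
Fill (1+0,4+0) = (1,4)
Fill (1+1,4+0) = (2,4)
Fill (1+1,4+1) = (2,5)
Fill (1+2,4+1) = (3,5)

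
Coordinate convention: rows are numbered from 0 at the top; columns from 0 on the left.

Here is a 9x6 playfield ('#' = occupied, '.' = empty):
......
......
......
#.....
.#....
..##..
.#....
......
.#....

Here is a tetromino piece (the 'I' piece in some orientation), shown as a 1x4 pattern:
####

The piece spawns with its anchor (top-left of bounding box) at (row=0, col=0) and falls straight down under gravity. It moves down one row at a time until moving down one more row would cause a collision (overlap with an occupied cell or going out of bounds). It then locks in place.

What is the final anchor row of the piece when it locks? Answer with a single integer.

Answer: 2

Derivation:
Spawn at (row=0, col=0). Try each row:
  row 0: fits
  row 1: fits
  row 2: fits
  row 3: blocked -> lock at row 2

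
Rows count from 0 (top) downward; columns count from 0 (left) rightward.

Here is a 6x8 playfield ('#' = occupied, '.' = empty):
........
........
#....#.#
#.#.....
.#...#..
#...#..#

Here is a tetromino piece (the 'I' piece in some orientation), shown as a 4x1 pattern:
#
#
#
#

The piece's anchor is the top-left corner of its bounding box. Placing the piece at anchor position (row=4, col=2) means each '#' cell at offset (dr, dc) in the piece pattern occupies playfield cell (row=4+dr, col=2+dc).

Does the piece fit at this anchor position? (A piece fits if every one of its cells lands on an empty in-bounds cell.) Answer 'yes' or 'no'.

Answer: no

Derivation:
Check each piece cell at anchor (4, 2):
  offset (0,0) -> (4,2): empty -> OK
  offset (1,0) -> (5,2): empty -> OK
  offset (2,0) -> (6,2): out of bounds -> FAIL
  offset (3,0) -> (7,2): out of bounds -> FAIL
All cells valid: no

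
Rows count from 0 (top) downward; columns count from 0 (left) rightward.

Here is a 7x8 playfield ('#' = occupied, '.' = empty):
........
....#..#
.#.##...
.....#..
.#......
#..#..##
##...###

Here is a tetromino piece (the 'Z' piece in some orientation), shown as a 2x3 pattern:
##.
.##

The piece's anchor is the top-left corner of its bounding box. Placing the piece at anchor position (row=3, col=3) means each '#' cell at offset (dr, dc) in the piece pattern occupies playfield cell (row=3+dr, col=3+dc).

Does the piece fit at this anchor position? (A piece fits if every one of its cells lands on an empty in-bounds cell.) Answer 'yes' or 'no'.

Check each piece cell at anchor (3, 3):
  offset (0,0) -> (3,3): empty -> OK
  offset (0,1) -> (3,4): empty -> OK
  offset (1,1) -> (4,4): empty -> OK
  offset (1,2) -> (4,5): empty -> OK
All cells valid: yes

Answer: yes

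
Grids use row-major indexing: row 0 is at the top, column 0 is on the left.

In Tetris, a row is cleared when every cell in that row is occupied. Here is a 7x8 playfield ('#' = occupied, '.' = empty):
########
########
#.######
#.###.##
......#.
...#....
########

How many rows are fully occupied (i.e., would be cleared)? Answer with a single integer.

Check each row:
  row 0: 0 empty cells -> FULL (clear)
  row 1: 0 empty cells -> FULL (clear)
  row 2: 1 empty cell -> not full
  row 3: 2 empty cells -> not full
  row 4: 7 empty cells -> not full
  row 5: 7 empty cells -> not full
  row 6: 0 empty cells -> FULL (clear)
Total rows cleared: 3

Answer: 3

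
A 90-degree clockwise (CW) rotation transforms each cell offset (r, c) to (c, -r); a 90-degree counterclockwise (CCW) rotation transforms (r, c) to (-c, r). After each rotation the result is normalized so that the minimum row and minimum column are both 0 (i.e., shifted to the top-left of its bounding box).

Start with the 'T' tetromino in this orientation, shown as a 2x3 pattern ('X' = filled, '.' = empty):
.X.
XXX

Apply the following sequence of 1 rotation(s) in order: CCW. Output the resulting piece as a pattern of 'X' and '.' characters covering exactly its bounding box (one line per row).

Start:
.X.
XXX
After rotation 1 (CCW):
.X
XX
.X

Answer: .X
XX
.X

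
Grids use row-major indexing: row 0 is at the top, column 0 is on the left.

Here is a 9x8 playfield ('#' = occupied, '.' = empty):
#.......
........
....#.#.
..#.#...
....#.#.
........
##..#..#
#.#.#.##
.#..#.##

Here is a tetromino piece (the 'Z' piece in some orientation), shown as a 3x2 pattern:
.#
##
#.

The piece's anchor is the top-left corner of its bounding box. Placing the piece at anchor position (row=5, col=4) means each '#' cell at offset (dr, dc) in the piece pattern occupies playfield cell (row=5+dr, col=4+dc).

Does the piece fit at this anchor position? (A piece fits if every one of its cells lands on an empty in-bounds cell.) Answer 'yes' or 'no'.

Check each piece cell at anchor (5, 4):
  offset (0,1) -> (5,5): empty -> OK
  offset (1,0) -> (6,4): occupied ('#') -> FAIL
  offset (1,1) -> (6,5): empty -> OK
  offset (2,0) -> (7,4): occupied ('#') -> FAIL
All cells valid: no

Answer: no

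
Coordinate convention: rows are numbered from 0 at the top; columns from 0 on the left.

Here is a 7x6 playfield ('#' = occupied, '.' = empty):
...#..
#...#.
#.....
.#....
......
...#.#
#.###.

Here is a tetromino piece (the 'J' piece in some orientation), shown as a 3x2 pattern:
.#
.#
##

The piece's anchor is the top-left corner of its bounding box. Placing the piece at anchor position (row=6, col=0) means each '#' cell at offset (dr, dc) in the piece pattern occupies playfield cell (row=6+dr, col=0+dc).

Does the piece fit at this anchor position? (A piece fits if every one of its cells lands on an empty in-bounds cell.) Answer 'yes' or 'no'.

Answer: no

Derivation:
Check each piece cell at anchor (6, 0):
  offset (0,1) -> (6,1): empty -> OK
  offset (1,1) -> (7,1): out of bounds -> FAIL
  offset (2,0) -> (8,0): out of bounds -> FAIL
  offset (2,1) -> (8,1): out of bounds -> FAIL
All cells valid: no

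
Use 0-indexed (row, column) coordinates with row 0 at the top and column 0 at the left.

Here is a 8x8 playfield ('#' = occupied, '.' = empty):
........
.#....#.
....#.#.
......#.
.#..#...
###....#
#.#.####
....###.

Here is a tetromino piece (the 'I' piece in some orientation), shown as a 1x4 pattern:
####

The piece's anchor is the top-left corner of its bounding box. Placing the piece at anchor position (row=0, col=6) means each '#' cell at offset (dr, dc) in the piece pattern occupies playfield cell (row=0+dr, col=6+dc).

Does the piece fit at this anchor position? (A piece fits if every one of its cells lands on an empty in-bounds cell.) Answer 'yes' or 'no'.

Answer: no

Derivation:
Check each piece cell at anchor (0, 6):
  offset (0,0) -> (0,6): empty -> OK
  offset (0,1) -> (0,7): empty -> OK
  offset (0,2) -> (0,8): out of bounds -> FAIL
  offset (0,3) -> (0,9): out of bounds -> FAIL
All cells valid: no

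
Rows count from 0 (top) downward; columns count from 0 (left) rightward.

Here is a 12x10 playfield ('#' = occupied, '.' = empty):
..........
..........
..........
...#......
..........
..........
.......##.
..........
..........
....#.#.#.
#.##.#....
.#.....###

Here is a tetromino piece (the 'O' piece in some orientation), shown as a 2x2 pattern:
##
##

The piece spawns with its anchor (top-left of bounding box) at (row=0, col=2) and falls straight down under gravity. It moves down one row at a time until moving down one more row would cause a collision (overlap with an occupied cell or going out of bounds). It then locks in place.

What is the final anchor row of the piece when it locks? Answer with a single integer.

Spawn at (row=0, col=2). Try each row:
  row 0: fits
  row 1: fits
  row 2: blocked -> lock at row 1

Answer: 1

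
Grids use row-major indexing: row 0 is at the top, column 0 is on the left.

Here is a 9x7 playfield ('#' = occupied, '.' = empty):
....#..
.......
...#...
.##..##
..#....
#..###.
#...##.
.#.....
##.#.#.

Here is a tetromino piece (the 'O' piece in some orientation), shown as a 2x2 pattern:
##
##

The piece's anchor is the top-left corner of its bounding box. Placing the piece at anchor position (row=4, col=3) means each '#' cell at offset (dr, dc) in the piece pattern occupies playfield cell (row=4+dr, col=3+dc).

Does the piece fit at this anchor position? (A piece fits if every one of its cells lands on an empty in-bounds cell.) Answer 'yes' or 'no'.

Check each piece cell at anchor (4, 3):
  offset (0,0) -> (4,3): empty -> OK
  offset (0,1) -> (4,4): empty -> OK
  offset (1,0) -> (5,3): occupied ('#') -> FAIL
  offset (1,1) -> (5,4): occupied ('#') -> FAIL
All cells valid: no

Answer: no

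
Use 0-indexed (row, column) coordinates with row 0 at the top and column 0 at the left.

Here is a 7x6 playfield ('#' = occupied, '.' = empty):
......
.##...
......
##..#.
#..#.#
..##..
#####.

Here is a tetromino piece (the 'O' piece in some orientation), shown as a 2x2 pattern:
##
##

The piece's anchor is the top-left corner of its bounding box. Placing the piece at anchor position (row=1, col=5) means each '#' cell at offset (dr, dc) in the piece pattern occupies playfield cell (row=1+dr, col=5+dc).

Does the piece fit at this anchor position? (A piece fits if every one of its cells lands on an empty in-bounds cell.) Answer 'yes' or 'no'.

Answer: no

Derivation:
Check each piece cell at anchor (1, 5):
  offset (0,0) -> (1,5): empty -> OK
  offset (0,1) -> (1,6): out of bounds -> FAIL
  offset (1,0) -> (2,5): empty -> OK
  offset (1,1) -> (2,6): out of bounds -> FAIL
All cells valid: no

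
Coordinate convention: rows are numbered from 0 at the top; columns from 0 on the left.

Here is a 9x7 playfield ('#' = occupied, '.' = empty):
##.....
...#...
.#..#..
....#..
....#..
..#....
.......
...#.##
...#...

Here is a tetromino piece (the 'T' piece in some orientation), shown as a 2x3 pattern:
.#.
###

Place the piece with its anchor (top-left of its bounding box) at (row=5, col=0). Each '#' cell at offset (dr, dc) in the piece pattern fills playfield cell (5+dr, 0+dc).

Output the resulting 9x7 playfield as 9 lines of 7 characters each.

Fill (5+0,0+1) = (5,1)
Fill (5+1,0+0) = (6,0)
Fill (5+1,0+1) = (6,1)
Fill (5+1,0+2) = (6,2)

Answer: ##.....
...#...
.#..#..
....#..
....#..
.##....
###....
...#.##
...#...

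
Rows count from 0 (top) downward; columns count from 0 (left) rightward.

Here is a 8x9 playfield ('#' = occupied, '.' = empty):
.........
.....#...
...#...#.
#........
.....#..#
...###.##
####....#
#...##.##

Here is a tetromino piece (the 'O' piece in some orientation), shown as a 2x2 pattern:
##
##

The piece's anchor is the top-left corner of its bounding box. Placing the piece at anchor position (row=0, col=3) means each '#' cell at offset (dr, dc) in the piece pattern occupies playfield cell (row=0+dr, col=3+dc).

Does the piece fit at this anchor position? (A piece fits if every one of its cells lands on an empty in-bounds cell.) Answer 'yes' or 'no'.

Check each piece cell at anchor (0, 3):
  offset (0,0) -> (0,3): empty -> OK
  offset (0,1) -> (0,4): empty -> OK
  offset (1,0) -> (1,3): empty -> OK
  offset (1,1) -> (1,4): empty -> OK
All cells valid: yes

Answer: yes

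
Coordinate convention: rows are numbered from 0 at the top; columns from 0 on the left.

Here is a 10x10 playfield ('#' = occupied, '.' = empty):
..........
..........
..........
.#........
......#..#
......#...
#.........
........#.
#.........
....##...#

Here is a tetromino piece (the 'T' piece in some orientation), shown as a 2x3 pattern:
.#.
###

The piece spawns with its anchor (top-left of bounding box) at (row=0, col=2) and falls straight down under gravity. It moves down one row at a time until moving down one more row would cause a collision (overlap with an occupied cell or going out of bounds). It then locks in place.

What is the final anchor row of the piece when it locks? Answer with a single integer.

Answer: 7

Derivation:
Spawn at (row=0, col=2). Try each row:
  row 0: fits
  row 1: fits
  row 2: fits
  row 3: fits
  row 4: fits
  row 5: fits
  row 6: fits
  row 7: fits
  row 8: blocked -> lock at row 7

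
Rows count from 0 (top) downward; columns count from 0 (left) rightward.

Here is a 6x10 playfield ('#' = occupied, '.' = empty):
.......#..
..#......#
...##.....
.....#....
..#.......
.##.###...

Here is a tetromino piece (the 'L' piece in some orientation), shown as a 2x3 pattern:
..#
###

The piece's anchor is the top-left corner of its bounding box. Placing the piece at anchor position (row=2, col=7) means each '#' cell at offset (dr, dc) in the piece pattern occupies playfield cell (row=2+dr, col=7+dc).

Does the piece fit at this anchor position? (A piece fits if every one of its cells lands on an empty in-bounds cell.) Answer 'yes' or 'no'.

Check each piece cell at anchor (2, 7):
  offset (0,2) -> (2,9): empty -> OK
  offset (1,0) -> (3,7): empty -> OK
  offset (1,1) -> (3,8): empty -> OK
  offset (1,2) -> (3,9): empty -> OK
All cells valid: yes

Answer: yes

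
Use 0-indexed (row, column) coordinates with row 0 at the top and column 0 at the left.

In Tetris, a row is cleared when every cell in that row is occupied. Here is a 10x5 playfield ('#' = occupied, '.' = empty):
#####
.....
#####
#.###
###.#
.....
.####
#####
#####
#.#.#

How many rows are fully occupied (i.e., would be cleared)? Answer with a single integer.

Check each row:
  row 0: 0 empty cells -> FULL (clear)
  row 1: 5 empty cells -> not full
  row 2: 0 empty cells -> FULL (clear)
  row 3: 1 empty cell -> not full
  row 4: 1 empty cell -> not full
  row 5: 5 empty cells -> not full
  row 6: 1 empty cell -> not full
  row 7: 0 empty cells -> FULL (clear)
  row 8: 0 empty cells -> FULL (clear)
  row 9: 2 empty cells -> not full
Total rows cleared: 4

Answer: 4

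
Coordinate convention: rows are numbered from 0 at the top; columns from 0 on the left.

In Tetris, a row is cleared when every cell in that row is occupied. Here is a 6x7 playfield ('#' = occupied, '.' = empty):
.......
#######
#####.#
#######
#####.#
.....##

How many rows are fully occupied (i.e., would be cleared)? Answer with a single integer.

Answer: 2

Derivation:
Check each row:
  row 0: 7 empty cells -> not full
  row 1: 0 empty cells -> FULL (clear)
  row 2: 1 empty cell -> not full
  row 3: 0 empty cells -> FULL (clear)
  row 4: 1 empty cell -> not full
  row 5: 5 empty cells -> not full
Total rows cleared: 2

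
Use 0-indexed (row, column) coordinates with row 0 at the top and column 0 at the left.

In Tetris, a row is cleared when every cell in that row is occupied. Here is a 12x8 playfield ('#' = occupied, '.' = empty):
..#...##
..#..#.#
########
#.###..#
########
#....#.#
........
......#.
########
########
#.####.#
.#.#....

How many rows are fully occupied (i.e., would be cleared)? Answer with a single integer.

Answer: 4

Derivation:
Check each row:
  row 0: 5 empty cells -> not full
  row 1: 5 empty cells -> not full
  row 2: 0 empty cells -> FULL (clear)
  row 3: 3 empty cells -> not full
  row 4: 0 empty cells -> FULL (clear)
  row 5: 5 empty cells -> not full
  row 6: 8 empty cells -> not full
  row 7: 7 empty cells -> not full
  row 8: 0 empty cells -> FULL (clear)
  row 9: 0 empty cells -> FULL (clear)
  row 10: 2 empty cells -> not full
  row 11: 6 empty cells -> not full
Total rows cleared: 4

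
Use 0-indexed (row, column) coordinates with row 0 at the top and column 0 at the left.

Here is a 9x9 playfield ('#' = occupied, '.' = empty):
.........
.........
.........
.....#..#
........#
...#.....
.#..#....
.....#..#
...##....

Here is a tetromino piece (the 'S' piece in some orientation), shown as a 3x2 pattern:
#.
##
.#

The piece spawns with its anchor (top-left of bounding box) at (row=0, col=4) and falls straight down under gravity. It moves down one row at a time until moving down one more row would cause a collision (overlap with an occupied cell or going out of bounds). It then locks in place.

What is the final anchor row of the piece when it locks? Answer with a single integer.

Spawn at (row=0, col=4). Try each row:
  row 0: fits
  row 1: blocked -> lock at row 0

Answer: 0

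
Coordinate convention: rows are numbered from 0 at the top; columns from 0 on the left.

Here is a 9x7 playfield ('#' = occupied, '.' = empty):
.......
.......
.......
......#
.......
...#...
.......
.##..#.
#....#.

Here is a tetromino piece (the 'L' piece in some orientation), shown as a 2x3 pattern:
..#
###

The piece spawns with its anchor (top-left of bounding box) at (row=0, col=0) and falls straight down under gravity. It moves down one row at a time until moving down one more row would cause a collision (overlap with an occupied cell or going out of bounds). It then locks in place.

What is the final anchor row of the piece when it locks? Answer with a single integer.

Spawn at (row=0, col=0). Try each row:
  row 0: fits
  row 1: fits
  row 2: fits
  row 3: fits
  row 4: fits
  row 5: fits
  row 6: blocked -> lock at row 5

Answer: 5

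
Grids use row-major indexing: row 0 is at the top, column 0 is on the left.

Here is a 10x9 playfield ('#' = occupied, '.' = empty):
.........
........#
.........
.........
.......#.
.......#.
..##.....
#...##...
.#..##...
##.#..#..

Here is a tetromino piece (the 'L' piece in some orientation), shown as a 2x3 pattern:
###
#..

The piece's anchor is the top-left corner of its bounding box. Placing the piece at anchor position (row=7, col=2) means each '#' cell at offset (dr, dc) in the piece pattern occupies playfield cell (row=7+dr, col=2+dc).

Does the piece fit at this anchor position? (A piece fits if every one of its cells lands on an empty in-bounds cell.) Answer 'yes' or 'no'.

Check each piece cell at anchor (7, 2):
  offset (0,0) -> (7,2): empty -> OK
  offset (0,1) -> (7,3): empty -> OK
  offset (0,2) -> (7,4): occupied ('#') -> FAIL
  offset (1,0) -> (8,2): empty -> OK
All cells valid: no

Answer: no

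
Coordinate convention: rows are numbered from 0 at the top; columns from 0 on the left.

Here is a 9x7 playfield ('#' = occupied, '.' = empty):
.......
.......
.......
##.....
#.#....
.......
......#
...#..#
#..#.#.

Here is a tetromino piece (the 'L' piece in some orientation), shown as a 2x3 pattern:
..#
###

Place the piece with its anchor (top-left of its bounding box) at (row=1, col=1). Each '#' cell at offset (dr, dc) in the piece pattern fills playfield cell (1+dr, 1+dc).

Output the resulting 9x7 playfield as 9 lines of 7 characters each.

Answer: .......
...#...
.###...
##.....
#.#....
.......
......#
...#..#
#..#.#.

Derivation:
Fill (1+0,1+2) = (1,3)
Fill (1+1,1+0) = (2,1)
Fill (1+1,1+1) = (2,2)
Fill (1+1,1+2) = (2,3)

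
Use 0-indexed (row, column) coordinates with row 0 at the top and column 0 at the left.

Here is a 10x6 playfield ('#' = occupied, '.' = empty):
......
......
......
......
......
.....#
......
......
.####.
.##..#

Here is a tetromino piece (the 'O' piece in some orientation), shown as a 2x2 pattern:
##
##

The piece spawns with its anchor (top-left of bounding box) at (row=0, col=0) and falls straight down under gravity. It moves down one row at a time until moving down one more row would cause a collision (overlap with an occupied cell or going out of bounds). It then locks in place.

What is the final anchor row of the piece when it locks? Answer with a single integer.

Spawn at (row=0, col=0). Try each row:
  row 0: fits
  row 1: fits
  row 2: fits
  row 3: fits
  row 4: fits
  row 5: fits
  row 6: fits
  row 7: blocked -> lock at row 6

Answer: 6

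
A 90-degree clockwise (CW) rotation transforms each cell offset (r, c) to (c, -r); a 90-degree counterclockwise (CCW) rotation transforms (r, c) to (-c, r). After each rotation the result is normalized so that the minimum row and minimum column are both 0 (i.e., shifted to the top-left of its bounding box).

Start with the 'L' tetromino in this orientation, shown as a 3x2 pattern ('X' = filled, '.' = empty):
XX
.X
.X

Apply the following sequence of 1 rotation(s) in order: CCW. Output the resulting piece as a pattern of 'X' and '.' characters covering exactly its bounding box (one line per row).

Answer: XXX
X..

Derivation:
Start:
XX
.X
.X
After rotation 1 (CCW):
XXX
X..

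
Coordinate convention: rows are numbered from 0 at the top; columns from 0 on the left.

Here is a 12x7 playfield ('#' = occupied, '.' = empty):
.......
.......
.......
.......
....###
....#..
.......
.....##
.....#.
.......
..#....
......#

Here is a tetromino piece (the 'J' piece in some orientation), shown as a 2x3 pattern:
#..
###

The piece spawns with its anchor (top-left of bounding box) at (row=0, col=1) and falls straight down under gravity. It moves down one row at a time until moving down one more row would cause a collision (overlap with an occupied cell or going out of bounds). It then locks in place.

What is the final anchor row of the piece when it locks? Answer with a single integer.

Spawn at (row=0, col=1). Try each row:
  row 0: fits
  row 1: fits
  row 2: fits
  row 3: fits
  row 4: fits
  row 5: fits
  row 6: fits
  row 7: fits
  row 8: fits
  row 9: blocked -> lock at row 8

Answer: 8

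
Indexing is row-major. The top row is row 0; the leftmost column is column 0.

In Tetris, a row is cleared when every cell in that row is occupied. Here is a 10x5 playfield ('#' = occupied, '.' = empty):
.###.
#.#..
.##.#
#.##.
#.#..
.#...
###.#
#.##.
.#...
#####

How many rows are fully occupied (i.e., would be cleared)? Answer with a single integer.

Answer: 1

Derivation:
Check each row:
  row 0: 2 empty cells -> not full
  row 1: 3 empty cells -> not full
  row 2: 2 empty cells -> not full
  row 3: 2 empty cells -> not full
  row 4: 3 empty cells -> not full
  row 5: 4 empty cells -> not full
  row 6: 1 empty cell -> not full
  row 7: 2 empty cells -> not full
  row 8: 4 empty cells -> not full
  row 9: 0 empty cells -> FULL (clear)
Total rows cleared: 1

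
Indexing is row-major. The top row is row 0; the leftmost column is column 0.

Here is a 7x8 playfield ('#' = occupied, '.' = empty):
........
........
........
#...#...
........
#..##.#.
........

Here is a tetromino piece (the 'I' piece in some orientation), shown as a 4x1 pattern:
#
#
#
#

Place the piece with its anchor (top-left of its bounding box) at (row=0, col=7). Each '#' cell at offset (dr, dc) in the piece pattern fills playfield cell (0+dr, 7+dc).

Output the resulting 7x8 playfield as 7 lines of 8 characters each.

Answer: .......#
.......#
.......#
#...#..#
........
#..##.#.
........

Derivation:
Fill (0+0,7+0) = (0,7)
Fill (0+1,7+0) = (1,7)
Fill (0+2,7+0) = (2,7)
Fill (0+3,7+0) = (3,7)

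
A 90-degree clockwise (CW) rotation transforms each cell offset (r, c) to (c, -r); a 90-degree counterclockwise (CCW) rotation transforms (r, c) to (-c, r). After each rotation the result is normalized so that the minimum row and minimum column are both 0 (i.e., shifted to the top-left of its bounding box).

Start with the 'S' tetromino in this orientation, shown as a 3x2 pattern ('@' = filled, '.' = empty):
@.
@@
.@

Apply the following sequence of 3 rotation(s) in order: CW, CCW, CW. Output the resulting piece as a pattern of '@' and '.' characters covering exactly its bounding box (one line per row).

Answer: .@@
@@.

Derivation:
Start:
@.
@@
.@
After rotation 1 (CW):
.@@
@@.
After rotation 2 (CCW):
@.
@@
.@
After rotation 3 (CW):
.@@
@@.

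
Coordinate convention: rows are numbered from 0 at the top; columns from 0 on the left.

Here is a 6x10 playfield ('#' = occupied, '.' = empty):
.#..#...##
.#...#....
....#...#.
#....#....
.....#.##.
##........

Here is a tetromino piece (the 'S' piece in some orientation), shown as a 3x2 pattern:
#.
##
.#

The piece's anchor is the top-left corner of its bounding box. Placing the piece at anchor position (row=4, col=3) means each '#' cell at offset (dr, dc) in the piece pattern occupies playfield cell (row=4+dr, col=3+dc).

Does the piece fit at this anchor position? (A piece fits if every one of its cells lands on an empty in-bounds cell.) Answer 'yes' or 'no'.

Answer: no

Derivation:
Check each piece cell at anchor (4, 3):
  offset (0,0) -> (4,3): empty -> OK
  offset (1,0) -> (5,3): empty -> OK
  offset (1,1) -> (5,4): empty -> OK
  offset (2,1) -> (6,4): out of bounds -> FAIL
All cells valid: no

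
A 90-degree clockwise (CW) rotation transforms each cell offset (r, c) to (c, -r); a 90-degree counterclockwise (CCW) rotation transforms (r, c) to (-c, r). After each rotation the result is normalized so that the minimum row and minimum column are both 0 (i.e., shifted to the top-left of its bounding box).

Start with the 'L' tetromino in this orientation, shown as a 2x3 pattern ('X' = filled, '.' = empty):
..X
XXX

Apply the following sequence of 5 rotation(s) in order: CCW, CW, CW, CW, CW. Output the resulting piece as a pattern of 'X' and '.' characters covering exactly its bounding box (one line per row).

Answer: XX
.X
.X

Derivation:
Start:
..X
XXX
After rotation 1 (CCW):
XX
.X
.X
After rotation 2 (CW):
..X
XXX
After rotation 3 (CW):
X.
X.
XX
After rotation 4 (CW):
XXX
X..
After rotation 5 (CW):
XX
.X
.X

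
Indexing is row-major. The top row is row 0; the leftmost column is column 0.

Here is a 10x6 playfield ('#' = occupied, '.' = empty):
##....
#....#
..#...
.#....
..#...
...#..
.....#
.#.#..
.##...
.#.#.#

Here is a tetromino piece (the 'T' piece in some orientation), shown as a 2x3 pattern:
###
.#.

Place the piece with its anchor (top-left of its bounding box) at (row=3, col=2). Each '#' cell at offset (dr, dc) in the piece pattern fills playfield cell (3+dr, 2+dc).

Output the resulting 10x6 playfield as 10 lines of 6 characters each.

Fill (3+0,2+0) = (3,2)
Fill (3+0,2+1) = (3,3)
Fill (3+0,2+2) = (3,4)
Fill (3+1,2+1) = (4,3)

Answer: ##....
#....#
..#...
.####.
..##..
...#..
.....#
.#.#..
.##...
.#.#.#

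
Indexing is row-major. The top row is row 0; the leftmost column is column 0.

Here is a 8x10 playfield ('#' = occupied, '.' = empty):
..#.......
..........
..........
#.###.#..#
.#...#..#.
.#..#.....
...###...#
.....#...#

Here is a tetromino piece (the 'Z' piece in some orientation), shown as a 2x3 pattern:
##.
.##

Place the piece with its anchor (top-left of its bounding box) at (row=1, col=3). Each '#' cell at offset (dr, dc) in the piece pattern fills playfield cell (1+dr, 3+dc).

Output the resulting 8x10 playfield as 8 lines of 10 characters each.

Answer: ..#.......
...##.....
....##....
#.###.#..#
.#...#..#.
.#..#.....
...###...#
.....#...#

Derivation:
Fill (1+0,3+0) = (1,3)
Fill (1+0,3+1) = (1,4)
Fill (1+1,3+1) = (2,4)
Fill (1+1,3+2) = (2,5)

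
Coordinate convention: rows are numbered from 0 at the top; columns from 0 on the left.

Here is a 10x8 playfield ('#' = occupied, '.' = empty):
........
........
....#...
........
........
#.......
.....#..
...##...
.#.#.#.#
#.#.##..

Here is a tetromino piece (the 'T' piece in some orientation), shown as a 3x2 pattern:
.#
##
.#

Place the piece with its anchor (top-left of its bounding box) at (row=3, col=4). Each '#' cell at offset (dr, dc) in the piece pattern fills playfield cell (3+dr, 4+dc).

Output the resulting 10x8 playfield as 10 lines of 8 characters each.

Answer: ........
........
....#...
.....#..
....##..
#....#..
.....#..
...##...
.#.#.#.#
#.#.##..

Derivation:
Fill (3+0,4+1) = (3,5)
Fill (3+1,4+0) = (4,4)
Fill (3+1,4+1) = (4,5)
Fill (3+2,4+1) = (5,5)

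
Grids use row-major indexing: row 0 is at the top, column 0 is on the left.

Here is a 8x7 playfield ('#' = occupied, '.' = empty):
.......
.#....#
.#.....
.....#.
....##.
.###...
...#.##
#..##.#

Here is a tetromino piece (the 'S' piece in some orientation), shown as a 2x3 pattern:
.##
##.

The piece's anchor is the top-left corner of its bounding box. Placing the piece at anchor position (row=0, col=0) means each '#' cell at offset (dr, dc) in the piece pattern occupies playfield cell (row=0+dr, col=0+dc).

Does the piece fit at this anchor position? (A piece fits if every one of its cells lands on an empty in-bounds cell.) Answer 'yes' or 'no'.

Check each piece cell at anchor (0, 0):
  offset (0,1) -> (0,1): empty -> OK
  offset (0,2) -> (0,2): empty -> OK
  offset (1,0) -> (1,0): empty -> OK
  offset (1,1) -> (1,1): occupied ('#') -> FAIL
All cells valid: no

Answer: no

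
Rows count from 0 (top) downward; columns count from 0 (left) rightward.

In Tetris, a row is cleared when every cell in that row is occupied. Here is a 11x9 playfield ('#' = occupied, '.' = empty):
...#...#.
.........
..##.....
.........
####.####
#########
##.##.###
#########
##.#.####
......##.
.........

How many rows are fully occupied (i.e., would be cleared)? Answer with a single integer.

Check each row:
  row 0: 7 empty cells -> not full
  row 1: 9 empty cells -> not full
  row 2: 7 empty cells -> not full
  row 3: 9 empty cells -> not full
  row 4: 1 empty cell -> not full
  row 5: 0 empty cells -> FULL (clear)
  row 6: 2 empty cells -> not full
  row 7: 0 empty cells -> FULL (clear)
  row 8: 2 empty cells -> not full
  row 9: 7 empty cells -> not full
  row 10: 9 empty cells -> not full
Total rows cleared: 2

Answer: 2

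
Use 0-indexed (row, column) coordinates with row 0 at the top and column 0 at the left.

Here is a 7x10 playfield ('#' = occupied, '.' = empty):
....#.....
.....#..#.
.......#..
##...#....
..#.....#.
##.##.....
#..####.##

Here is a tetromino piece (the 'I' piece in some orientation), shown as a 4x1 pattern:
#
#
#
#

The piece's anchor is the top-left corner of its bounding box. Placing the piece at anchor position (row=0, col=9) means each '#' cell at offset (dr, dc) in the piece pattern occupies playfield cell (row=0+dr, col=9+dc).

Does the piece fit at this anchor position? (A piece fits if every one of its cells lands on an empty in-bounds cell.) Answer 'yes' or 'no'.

Answer: yes

Derivation:
Check each piece cell at anchor (0, 9):
  offset (0,0) -> (0,9): empty -> OK
  offset (1,0) -> (1,9): empty -> OK
  offset (2,0) -> (2,9): empty -> OK
  offset (3,0) -> (3,9): empty -> OK
All cells valid: yes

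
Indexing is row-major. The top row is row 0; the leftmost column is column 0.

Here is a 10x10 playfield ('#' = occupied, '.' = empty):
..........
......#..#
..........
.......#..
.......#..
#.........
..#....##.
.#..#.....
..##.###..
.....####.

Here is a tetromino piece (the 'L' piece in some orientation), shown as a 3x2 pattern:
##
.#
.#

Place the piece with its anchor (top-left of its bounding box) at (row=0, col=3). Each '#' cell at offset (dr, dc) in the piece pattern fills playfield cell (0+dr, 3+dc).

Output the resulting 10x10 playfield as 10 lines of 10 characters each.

Answer: ...##.....
....#.#..#
....#.....
.......#..
.......#..
#.........
..#....##.
.#..#.....
..##.###..
.....####.

Derivation:
Fill (0+0,3+0) = (0,3)
Fill (0+0,3+1) = (0,4)
Fill (0+1,3+1) = (1,4)
Fill (0+2,3+1) = (2,4)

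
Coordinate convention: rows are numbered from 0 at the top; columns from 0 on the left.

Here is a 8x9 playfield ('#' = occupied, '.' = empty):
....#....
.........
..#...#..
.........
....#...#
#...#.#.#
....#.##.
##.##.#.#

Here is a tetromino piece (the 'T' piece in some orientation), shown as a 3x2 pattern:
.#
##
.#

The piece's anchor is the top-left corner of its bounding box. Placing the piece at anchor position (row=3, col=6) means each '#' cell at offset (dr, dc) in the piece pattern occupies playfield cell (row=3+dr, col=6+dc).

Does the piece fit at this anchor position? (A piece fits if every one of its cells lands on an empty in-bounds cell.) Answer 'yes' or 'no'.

Answer: yes

Derivation:
Check each piece cell at anchor (3, 6):
  offset (0,1) -> (3,7): empty -> OK
  offset (1,0) -> (4,6): empty -> OK
  offset (1,1) -> (4,7): empty -> OK
  offset (2,1) -> (5,7): empty -> OK
All cells valid: yes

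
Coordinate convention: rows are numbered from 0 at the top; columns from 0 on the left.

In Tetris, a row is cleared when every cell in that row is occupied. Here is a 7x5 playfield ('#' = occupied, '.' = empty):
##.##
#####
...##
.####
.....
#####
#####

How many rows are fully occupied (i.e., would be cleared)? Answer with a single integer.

Check each row:
  row 0: 1 empty cell -> not full
  row 1: 0 empty cells -> FULL (clear)
  row 2: 3 empty cells -> not full
  row 3: 1 empty cell -> not full
  row 4: 5 empty cells -> not full
  row 5: 0 empty cells -> FULL (clear)
  row 6: 0 empty cells -> FULL (clear)
Total rows cleared: 3

Answer: 3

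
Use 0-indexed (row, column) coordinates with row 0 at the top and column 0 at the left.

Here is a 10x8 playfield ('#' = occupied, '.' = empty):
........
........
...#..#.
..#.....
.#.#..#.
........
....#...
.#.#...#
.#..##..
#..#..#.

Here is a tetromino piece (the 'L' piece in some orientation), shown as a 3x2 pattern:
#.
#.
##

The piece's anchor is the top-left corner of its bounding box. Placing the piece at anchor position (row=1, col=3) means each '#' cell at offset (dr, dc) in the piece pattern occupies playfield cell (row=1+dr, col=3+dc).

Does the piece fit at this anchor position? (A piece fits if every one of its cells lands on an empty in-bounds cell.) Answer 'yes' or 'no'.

Check each piece cell at anchor (1, 3):
  offset (0,0) -> (1,3): empty -> OK
  offset (1,0) -> (2,3): occupied ('#') -> FAIL
  offset (2,0) -> (3,3): empty -> OK
  offset (2,1) -> (3,4): empty -> OK
All cells valid: no

Answer: no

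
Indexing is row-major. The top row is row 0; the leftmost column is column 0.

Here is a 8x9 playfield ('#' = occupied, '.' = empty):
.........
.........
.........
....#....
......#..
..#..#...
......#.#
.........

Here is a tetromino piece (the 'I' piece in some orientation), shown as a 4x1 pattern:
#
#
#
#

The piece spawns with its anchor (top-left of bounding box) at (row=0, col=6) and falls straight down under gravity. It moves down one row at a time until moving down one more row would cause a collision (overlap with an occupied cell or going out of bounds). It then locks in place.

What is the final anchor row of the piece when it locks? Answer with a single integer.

Answer: 0

Derivation:
Spawn at (row=0, col=6). Try each row:
  row 0: fits
  row 1: blocked -> lock at row 0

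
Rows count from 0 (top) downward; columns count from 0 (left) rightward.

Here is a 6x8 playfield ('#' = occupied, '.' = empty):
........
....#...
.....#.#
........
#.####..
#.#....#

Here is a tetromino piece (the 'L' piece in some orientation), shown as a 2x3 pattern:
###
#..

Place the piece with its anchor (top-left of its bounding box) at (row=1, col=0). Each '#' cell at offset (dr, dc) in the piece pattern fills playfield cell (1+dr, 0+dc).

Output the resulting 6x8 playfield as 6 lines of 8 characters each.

Answer: ........
###.#...
#....#.#
........
#.####..
#.#....#

Derivation:
Fill (1+0,0+0) = (1,0)
Fill (1+0,0+1) = (1,1)
Fill (1+0,0+2) = (1,2)
Fill (1+1,0+0) = (2,0)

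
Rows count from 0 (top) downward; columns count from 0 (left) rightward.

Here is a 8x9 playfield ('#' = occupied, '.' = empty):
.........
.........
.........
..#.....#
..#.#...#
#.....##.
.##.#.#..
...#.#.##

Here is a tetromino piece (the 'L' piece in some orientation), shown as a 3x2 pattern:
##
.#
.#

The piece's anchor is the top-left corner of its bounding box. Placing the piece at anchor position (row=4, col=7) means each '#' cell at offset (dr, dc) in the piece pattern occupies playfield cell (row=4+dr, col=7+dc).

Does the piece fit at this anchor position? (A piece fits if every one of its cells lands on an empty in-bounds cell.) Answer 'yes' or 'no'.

Answer: no

Derivation:
Check each piece cell at anchor (4, 7):
  offset (0,0) -> (4,7): empty -> OK
  offset (0,1) -> (4,8): occupied ('#') -> FAIL
  offset (1,1) -> (5,8): empty -> OK
  offset (2,1) -> (6,8): empty -> OK
All cells valid: no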